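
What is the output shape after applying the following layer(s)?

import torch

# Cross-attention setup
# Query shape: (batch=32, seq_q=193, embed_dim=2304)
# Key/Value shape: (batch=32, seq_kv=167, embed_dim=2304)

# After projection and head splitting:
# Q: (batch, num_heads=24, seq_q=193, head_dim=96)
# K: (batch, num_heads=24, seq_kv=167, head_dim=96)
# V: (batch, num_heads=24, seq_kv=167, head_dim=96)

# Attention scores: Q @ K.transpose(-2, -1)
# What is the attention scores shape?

Input shape: (32, 193, 2304)
Output shape: (32, 24, 193, 167)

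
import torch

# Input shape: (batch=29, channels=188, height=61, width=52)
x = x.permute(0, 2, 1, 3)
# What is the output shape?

Input shape: (29, 188, 61, 52)
Output shape: (29, 61, 188, 52)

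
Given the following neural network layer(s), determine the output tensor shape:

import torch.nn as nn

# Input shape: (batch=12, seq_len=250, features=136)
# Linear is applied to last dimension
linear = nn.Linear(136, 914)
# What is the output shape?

Input shape: (12, 250, 136)
Output shape: (12, 250, 914)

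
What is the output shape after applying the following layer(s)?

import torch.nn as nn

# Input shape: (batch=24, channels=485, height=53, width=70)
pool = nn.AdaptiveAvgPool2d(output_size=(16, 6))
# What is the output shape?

Input shape: (24, 485, 53, 70)
Output shape: (24, 485, 16, 6)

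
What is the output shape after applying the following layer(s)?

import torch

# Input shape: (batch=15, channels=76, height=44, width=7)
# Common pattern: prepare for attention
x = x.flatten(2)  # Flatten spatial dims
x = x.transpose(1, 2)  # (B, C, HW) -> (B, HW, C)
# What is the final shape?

Input shape: (15, 76, 44, 7)
  -> after flatten(2): (15, 76, 308)
Output shape: (15, 308, 76)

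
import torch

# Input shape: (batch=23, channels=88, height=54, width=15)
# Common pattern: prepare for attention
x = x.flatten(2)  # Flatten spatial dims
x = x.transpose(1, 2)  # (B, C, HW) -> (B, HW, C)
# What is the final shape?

Input shape: (23, 88, 54, 15)
  -> after flatten(2): (23, 88, 810)
Output shape: (23, 810, 88)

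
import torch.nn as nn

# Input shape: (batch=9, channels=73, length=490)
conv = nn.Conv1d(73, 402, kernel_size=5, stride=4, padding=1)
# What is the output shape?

Input shape: (9, 73, 490)
Output shape: (9, 402, 122)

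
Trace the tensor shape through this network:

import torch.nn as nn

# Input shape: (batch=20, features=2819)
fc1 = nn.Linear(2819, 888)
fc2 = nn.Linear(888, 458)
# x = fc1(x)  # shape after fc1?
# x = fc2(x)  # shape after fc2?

Input shape: (20, 2819)
  -> after fc1: (20, 888)
Output shape: (20, 458)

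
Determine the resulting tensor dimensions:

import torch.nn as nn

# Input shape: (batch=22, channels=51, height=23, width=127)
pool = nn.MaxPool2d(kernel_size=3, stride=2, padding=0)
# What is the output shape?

Input shape: (22, 51, 23, 127)
Output shape: (22, 51, 11, 63)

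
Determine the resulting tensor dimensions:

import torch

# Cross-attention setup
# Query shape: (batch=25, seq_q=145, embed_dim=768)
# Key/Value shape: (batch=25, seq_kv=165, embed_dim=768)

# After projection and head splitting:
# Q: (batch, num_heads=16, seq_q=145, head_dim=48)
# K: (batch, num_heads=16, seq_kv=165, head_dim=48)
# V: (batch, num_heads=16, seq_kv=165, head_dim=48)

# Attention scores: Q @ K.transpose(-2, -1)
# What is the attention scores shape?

Input shape: (25, 145, 768)
Output shape: (25, 16, 145, 165)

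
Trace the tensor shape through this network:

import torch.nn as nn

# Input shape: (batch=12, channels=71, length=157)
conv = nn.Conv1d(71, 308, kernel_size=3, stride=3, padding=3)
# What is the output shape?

Input shape: (12, 71, 157)
Output shape: (12, 308, 54)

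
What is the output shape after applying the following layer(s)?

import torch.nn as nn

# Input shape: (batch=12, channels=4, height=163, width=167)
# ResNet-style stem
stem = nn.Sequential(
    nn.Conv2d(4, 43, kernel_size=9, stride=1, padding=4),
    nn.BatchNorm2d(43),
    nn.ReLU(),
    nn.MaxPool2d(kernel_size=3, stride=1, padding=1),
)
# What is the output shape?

Input shape: (12, 4, 163, 167)
  -> after Conv2d 9x9 stride=1: (12, 43, 163, 167)
Output shape: (12, 43, 163, 167)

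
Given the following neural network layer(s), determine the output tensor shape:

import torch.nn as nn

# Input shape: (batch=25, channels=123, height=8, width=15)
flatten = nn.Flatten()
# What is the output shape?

Input shape: (25, 123, 8, 15)
Output shape: (25, 14760)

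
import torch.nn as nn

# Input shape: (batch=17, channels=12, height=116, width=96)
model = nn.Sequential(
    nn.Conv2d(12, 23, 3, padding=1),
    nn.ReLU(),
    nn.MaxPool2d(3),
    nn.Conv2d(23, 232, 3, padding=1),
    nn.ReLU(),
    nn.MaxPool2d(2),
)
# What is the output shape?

Input shape: (17, 12, 116, 96)
  -> after first Conv2d: (17, 23, 116, 96)
  -> after first MaxPool2d: (17, 23, 38, 32)
  -> after second Conv2d: (17, 232, 38, 32)
Output shape: (17, 232, 19, 16)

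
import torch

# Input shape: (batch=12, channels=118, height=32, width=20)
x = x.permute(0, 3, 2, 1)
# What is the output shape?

Input shape: (12, 118, 32, 20)
Output shape: (12, 20, 32, 118)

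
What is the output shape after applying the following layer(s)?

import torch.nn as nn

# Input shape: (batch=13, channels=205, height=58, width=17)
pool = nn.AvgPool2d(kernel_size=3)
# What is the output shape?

Input shape: (13, 205, 58, 17)
Output shape: (13, 205, 19, 5)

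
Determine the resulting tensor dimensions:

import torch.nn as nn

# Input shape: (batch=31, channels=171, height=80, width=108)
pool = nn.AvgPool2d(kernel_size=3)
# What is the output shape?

Input shape: (31, 171, 80, 108)
Output shape: (31, 171, 26, 36)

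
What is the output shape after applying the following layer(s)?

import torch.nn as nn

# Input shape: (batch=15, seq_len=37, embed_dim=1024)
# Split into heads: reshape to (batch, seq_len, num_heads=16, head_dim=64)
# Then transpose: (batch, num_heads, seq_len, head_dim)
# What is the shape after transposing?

Input shape: (15, 37, 1024)
  -> after reshape: (15, 37, 16, 64)
Output shape: (15, 16, 37, 64)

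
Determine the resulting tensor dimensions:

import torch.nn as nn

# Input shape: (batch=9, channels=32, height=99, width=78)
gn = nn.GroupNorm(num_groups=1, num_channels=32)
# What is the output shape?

Input shape: (9, 32, 99, 78)
Output shape: (9, 32, 99, 78)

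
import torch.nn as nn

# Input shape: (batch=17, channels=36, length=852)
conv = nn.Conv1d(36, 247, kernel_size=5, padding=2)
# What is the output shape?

Input shape: (17, 36, 852)
Output shape: (17, 247, 852)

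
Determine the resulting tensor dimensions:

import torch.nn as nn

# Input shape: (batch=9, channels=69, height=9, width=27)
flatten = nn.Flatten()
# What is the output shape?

Input shape: (9, 69, 9, 27)
Output shape: (9, 16767)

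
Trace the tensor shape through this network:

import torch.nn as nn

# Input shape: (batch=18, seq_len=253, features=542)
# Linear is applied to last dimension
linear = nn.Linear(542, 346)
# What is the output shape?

Input shape: (18, 253, 542)
Output shape: (18, 253, 346)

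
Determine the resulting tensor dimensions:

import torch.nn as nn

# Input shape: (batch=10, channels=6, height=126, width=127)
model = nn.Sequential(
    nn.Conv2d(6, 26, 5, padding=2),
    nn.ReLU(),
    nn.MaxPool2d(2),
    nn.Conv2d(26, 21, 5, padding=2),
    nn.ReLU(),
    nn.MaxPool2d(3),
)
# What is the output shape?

Input shape: (10, 6, 126, 127)
  -> after first Conv2d: (10, 26, 126, 127)
  -> after first MaxPool2d: (10, 26, 63, 63)
  -> after second Conv2d: (10, 21, 63, 63)
Output shape: (10, 21, 21, 21)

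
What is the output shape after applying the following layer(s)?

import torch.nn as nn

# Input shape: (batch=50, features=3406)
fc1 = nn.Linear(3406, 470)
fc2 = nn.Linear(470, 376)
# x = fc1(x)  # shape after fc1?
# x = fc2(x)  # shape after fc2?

Input shape: (50, 3406)
  -> after fc1: (50, 470)
Output shape: (50, 376)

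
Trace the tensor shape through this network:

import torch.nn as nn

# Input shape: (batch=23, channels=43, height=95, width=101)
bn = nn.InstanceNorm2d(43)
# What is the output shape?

Input shape: (23, 43, 95, 101)
Output shape: (23, 43, 95, 101)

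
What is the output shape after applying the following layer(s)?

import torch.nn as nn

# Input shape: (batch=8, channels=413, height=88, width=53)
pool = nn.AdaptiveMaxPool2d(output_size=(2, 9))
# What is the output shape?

Input shape: (8, 413, 88, 53)
Output shape: (8, 413, 2, 9)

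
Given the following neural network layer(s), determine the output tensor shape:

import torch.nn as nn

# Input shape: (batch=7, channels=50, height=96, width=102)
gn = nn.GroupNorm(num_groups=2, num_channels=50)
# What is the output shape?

Input shape: (7, 50, 96, 102)
Output shape: (7, 50, 96, 102)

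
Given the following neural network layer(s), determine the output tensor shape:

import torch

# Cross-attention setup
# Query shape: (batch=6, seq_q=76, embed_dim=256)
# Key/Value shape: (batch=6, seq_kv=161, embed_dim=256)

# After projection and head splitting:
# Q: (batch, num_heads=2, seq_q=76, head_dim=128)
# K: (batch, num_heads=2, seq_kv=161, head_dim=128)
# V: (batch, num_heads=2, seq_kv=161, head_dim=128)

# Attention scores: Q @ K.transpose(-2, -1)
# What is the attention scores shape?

Input shape: (6, 76, 256)
Output shape: (6, 2, 76, 161)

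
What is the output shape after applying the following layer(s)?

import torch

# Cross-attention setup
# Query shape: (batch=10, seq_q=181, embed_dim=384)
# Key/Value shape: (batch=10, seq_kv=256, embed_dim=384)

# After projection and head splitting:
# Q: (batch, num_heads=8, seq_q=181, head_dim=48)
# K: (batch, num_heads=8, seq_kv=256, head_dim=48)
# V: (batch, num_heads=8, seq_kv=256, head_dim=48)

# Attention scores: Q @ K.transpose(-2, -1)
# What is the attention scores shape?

Input shape: (10, 181, 384)
Output shape: (10, 8, 181, 256)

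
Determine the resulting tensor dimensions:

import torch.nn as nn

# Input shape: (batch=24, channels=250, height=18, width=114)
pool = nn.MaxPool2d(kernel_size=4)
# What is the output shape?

Input shape: (24, 250, 18, 114)
Output shape: (24, 250, 4, 28)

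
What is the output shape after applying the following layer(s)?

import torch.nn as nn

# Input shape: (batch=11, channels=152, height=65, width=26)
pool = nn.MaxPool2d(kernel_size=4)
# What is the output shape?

Input shape: (11, 152, 65, 26)
Output shape: (11, 152, 16, 6)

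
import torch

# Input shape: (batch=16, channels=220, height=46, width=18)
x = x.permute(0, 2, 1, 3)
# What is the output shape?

Input shape: (16, 220, 46, 18)
Output shape: (16, 46, 220, 18)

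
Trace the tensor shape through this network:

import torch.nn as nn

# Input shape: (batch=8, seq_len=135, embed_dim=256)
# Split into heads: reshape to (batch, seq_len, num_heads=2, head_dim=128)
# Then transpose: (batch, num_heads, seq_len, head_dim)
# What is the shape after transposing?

Input shape: (8, 135, 256)
  -> after reshape: (8, 135, 2, 128)
Output shape: (8, 2, 135, 128)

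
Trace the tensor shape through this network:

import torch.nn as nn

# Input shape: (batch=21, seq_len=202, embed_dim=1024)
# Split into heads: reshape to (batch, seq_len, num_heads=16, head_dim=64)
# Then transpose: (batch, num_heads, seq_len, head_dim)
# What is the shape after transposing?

Input shape: (21, 202, 1024)
  -> after reshape: (21, 202, 16, 64)
Output shape: (21, 16, 202, 64)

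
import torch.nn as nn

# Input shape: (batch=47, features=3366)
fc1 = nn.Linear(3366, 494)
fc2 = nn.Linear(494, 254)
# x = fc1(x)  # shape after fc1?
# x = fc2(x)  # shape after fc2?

Input shape: (47, 3366)
  -> after fc1: (47, 494)
Output shape: (47, 254)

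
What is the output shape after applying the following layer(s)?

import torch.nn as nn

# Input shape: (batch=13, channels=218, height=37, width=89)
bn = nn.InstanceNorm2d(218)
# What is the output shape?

Input shape: (13, 218, 37, 89)
Output shape: (13, 218, 37, 89)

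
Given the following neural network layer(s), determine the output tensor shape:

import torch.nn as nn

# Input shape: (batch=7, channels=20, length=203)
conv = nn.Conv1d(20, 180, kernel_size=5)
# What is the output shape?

Input shape: (7, 20, 203)
Output shape: (7, 180, 199)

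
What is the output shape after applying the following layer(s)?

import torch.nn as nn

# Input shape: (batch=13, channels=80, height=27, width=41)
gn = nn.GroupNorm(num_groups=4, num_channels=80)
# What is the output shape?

Input shape: (13, 80, 27, 41)
Output shape: (13, 80, 27, 41)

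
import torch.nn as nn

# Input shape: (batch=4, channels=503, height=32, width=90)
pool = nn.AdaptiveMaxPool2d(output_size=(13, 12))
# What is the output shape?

Input shape: (4, 503, 32, 90)
Output shape: (4, 503, 13, 12)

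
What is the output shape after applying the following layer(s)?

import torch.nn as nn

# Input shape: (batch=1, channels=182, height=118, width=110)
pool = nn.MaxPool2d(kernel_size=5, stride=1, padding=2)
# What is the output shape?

Input shape: (1, 182, 118, 110)
Output shape: (1, 182, 118, 110)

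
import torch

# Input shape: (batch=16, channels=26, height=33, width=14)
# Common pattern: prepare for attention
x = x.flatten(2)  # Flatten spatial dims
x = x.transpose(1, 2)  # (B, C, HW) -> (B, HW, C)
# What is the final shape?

Input shape: (16, 26, 33, 14)
  -> after flatten(2): (16, 26, 462)
Output shape: (16, 462, 26)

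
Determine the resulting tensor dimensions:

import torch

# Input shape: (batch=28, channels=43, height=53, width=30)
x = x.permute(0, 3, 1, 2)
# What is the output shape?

Input shape: (28, 43, 53, 30)
Output shape: (28, 30, 43, 53)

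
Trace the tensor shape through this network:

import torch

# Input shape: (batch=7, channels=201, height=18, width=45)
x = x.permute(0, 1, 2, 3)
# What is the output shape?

Input shape: (7, 201, 18, 45)
Output shape: (7, 201, 18, 45)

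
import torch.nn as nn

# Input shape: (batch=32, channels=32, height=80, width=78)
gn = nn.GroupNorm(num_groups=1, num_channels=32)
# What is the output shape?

Input shape: (32, 32, 80, 78)
Output shape: (32, 32, 80, 78)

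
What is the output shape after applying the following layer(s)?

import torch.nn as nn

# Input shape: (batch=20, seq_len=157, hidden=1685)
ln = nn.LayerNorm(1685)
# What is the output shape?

Input shape: (20, 157, 1685)
Output shape: (20, 157, 1685)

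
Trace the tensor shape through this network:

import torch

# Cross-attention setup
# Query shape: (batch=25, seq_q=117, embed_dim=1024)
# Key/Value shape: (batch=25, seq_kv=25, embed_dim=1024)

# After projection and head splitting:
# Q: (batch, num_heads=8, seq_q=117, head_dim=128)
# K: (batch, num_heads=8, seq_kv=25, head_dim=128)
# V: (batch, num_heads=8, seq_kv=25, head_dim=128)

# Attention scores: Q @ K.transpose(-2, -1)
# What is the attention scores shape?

Input shape: (25, 117, 1024)
Output shape: (25, 8, 117, 25)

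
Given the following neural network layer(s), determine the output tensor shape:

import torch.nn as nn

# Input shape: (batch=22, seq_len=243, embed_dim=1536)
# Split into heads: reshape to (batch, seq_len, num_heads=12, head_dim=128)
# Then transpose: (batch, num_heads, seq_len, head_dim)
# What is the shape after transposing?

Input shape: (22, 243, 1536)
  -> after reshape: (22, 243, 12, 128)
Output shape: (22, 12, 243, 128)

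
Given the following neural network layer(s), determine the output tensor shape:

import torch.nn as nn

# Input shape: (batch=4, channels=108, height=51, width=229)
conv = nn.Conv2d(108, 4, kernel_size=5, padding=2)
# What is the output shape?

Input shape: (4, 108, 51, 229)
Output shape: (4, 4, 51, 229)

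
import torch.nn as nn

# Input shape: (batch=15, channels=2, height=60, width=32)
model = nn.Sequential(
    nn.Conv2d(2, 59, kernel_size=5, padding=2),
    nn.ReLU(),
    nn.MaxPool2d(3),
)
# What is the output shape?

Input shape: (15, 2, 60, 32)
  -> after Conv2d: (15, 59, 60, 32)
  -> after ReLU: (15, 59, 60, 32)
Output shape: (15, 59, 20, 10)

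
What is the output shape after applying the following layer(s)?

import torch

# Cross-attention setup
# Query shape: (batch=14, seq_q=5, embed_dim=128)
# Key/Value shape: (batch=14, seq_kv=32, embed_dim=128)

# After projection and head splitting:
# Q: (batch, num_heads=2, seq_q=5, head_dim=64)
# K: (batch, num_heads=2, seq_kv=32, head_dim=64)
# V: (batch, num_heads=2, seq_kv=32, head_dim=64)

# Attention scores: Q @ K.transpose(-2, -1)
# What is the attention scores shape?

Input shape: (14, 5, 128)
Output shape: (14, 2, 5, 32)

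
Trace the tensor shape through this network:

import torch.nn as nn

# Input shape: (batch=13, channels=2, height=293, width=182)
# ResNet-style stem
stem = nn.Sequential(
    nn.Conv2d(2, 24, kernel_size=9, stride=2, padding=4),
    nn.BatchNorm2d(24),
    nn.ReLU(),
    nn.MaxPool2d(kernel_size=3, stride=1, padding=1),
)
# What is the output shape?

Input shape: (13, 2, 293, 182)
  -> after Conv2d 9x9 stride=2: (13, 24, 147, 91)
Output shape: (13, 24, 147, 91)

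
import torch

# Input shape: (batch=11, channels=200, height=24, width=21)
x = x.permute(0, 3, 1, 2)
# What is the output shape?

Input shape: (11, 200, 24, 21)
Output shape: (11, 21, 200, 24)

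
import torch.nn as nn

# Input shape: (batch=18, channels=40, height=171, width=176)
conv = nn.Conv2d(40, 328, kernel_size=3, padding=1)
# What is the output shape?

Input shape: (18, 40, 171, 176)
Output shape: (18, 328, 171, 176)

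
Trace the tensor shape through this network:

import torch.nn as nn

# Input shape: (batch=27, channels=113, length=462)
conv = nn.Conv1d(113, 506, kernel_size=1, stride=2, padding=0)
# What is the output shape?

Input shape: (27, 113, 462)
Output shape: (27, 506, 231)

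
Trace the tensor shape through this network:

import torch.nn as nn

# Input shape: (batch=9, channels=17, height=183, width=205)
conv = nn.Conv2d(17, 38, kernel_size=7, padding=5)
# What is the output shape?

Input shape: (9, 17, 183, 205)
Output shape: (9, 38, 187, 209)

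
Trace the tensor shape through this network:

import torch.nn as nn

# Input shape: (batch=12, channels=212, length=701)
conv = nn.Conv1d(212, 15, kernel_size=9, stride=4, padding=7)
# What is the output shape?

Input shape: (12, 212, 701)
Output shape: (12, 15, 177)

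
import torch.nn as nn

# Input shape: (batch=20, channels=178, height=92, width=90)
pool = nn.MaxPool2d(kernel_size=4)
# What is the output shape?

Input shape: (20, 178, 92, 90)
Output shape: (20, 178, 23, 22)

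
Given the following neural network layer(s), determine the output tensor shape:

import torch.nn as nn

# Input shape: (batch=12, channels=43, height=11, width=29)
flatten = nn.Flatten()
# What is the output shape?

Input shape: (12, 43, 11, 29)
Output shape: (12, 13717)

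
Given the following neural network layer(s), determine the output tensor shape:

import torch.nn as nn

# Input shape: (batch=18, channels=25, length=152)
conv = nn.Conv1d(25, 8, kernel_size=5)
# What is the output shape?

Input shape: (18, 25, 152)
Output shape: (18, 8, 148)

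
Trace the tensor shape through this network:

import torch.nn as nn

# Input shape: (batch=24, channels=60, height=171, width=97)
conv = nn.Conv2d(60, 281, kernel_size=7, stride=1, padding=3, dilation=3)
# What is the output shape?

Input shape: (24, 60, 171, 97)
Output shape: (24, 281, 159, 85)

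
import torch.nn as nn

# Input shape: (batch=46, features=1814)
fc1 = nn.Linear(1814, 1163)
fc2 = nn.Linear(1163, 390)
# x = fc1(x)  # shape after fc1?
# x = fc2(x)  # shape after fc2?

Input shape: (46, 1814)
  -> after fc1: (46, 1163)
Output shape: (46, 390)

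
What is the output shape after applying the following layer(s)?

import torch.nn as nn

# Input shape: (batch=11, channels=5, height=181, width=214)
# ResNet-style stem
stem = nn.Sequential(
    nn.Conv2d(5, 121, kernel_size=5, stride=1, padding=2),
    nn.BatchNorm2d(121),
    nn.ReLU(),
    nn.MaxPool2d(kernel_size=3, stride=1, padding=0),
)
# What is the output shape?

Input shape: (11, 5, 181, 214)
  -> after Conv2d 5x5 stride=1: (11, 121, 181, 214)
Output shape: (11, 121, 179, 212)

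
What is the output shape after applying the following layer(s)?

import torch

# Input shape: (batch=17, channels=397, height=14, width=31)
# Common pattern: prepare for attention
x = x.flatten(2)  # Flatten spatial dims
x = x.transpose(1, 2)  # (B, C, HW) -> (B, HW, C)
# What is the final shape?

Input shape: (17, 397, 14, 31)
  -> after flatten(2): (17, 397, 434)
Output shape: (17, 434, 397)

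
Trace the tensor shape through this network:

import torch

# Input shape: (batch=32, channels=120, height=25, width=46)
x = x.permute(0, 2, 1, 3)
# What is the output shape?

Input shape: (32, 120, 25, 46)
Output shape: (32, 25, 120, 46)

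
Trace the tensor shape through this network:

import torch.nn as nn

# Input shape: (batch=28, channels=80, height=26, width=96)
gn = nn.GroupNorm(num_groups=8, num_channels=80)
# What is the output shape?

Input shape: (28, 80, 26, 96)
Output shape: (28, 80, 26, 96)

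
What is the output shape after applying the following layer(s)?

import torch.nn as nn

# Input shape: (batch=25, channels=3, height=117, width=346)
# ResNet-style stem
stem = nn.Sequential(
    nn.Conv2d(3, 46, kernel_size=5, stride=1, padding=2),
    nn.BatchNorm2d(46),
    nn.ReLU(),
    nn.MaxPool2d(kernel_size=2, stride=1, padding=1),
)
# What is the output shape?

Input shape: (25, 3, 117, 346)
  -> after Conv2d 5x5 stride=1: (25, 46, 117, 346)
Output shape: (25, 46, 118, 347)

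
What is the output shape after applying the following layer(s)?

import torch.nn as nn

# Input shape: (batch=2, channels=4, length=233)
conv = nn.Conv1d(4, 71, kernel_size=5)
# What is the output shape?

Input shape: (2, 4, 233)
Output shape: (2, 71, 229)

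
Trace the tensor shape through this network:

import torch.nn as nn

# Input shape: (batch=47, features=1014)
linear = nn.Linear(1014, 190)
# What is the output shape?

Input shape: (47, 1014)
Output shape: (47, 190)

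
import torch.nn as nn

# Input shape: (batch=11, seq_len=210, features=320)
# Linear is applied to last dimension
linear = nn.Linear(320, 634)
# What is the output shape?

Input shape: (11, 210, 320)
Output shape: (11, 210, 634)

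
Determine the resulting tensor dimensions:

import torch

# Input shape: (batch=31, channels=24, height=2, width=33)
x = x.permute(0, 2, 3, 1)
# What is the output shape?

Input shape: (31, 24, 2, 33)
Output shape: (31, 2, 33, 24)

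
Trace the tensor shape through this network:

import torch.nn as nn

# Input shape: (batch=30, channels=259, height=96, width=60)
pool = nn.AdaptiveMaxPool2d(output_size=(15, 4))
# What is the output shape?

Input shape: (30, 259, 96, 60)
Output shape: (30, 259, 15, 4)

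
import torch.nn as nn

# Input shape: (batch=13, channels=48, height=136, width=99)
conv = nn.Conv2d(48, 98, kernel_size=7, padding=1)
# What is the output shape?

Input shape: (13, 48, 136, 99)
Output shape: (13, 98, 132, 95)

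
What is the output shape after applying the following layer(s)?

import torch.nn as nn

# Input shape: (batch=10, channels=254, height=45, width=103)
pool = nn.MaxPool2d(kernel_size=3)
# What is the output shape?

Input shape: (10, 254, 45, 103)
Output shape: (10, 254, 15, 34)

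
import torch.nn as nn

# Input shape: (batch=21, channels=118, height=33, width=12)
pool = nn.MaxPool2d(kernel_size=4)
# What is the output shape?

Input shape: (21, 118, 33, 12)
Output shape: (21, 118, 8, 3)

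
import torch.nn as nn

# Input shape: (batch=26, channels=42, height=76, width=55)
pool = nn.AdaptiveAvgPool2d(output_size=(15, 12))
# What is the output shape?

Input shape: (26, 42, 76, 55)
Output shape: (26, 42, 15, 12)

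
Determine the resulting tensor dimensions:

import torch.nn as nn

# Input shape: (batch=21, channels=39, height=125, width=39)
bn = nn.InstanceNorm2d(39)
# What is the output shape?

Input shape: (21, 39, 125, 39)
Output shape: (21, 39, 125, 39)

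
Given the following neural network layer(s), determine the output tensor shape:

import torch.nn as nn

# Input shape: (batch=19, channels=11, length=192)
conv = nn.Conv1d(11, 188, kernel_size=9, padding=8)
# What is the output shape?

Input shape: (19, 11, 192)
Output shape: (19, 188, 200)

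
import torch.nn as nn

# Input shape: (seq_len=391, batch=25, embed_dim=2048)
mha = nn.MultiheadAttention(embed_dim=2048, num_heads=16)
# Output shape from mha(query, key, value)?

Input shape: (391, 25, 2048)
Output shape: (391, 25, 2048)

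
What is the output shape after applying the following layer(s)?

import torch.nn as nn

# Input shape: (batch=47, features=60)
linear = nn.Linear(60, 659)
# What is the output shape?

Input shape: (47, 60)
Output shape: (47, 659)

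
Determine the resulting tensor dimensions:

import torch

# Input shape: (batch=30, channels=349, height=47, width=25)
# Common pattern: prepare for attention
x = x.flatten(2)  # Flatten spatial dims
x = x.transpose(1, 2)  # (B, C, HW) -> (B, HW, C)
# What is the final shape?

Input shape: (30, 349, 47, 25)
  -> after flatten(2): (30, 349, 1175)
Output shape: (30, 1175, 349)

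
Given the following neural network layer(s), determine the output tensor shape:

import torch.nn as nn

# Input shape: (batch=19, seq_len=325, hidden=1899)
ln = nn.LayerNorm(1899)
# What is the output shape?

Input shape: (19, 325, 1899)
Output shape: (19, 325, 1899)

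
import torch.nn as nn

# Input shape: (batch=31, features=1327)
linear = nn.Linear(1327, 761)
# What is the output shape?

Input shape: (31, 1327)
Output shape: (31, 761)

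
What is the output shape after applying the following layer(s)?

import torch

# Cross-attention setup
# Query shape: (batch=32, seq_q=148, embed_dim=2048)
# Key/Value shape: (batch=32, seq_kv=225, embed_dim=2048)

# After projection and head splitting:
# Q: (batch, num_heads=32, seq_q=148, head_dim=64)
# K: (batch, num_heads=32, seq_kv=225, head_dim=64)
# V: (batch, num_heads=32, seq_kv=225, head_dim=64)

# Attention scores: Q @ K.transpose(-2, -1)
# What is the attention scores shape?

Input shape: (32, 148, 2048)
Output shape: (32, 32, 148, 225)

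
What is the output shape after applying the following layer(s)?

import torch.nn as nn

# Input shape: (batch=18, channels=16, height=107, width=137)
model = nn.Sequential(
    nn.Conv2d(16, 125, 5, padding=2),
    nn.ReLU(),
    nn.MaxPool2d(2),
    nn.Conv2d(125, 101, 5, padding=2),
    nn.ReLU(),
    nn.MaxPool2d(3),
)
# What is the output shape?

Input shape: (18, 16, 107, 137)
  -> after first Conv2d: (18, 125, 107, 137)
  -> after first MaxPool2d: (18, 125, 53, 68)
  -> after second Conv2d: (18, 101, 53, 68)
Output shape: (18, 101, 17, 22)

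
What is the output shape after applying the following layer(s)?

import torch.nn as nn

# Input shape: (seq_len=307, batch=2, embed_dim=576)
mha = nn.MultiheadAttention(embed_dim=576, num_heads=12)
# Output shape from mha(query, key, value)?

Input shape: (307, 2, 576)
Output shape: (307, 2, 576)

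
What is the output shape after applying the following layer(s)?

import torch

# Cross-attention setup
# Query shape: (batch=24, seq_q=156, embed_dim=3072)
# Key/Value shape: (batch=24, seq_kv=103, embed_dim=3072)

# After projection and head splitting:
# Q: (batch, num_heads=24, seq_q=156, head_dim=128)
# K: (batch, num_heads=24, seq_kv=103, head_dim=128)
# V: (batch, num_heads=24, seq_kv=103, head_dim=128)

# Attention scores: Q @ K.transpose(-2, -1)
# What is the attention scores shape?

Input shape: (24, 156, 3072)
Output shape: (24, 24, 156, 103)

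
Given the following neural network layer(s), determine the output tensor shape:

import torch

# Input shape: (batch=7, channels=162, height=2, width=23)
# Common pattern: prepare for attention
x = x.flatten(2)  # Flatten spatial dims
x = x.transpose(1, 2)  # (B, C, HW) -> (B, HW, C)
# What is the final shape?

Input shape: (7, 162, 2, 23)
  -> after flatten(2): (7, 162, 46)
Output shape: (7, 46, 162)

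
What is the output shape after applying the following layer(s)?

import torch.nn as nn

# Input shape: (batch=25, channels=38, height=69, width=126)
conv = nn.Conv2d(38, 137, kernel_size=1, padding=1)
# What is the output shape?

Input shape: (25, 38, 69, 126)
Output shape: (25, 137, 71, 128)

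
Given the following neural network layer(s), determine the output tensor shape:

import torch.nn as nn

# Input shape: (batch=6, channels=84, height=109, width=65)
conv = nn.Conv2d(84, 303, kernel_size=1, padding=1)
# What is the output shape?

Input shape: (6, 84, 109, 65)
Output shape: (6, 303, 111, 67)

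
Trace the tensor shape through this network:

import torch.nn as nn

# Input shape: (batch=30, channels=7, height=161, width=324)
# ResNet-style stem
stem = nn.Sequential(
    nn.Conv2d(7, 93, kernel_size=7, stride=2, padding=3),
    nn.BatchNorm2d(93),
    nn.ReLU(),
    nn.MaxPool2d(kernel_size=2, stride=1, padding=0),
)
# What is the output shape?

Input shape: (30, 7, 161, 324)
  -> after Conv2d 7x7 stride=2: (30, 93, 81, 162)
Output shape: (30, 93, 80, 161)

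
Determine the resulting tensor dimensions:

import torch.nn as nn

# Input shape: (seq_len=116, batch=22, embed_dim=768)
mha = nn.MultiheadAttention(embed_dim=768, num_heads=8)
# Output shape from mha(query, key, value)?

Input shape: (116, 22, 768)
Output shape: (116, 22, 768)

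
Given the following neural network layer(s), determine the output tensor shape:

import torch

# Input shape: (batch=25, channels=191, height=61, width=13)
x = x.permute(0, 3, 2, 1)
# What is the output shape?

Input shape: (25, 191, 61, 13)
Output shape: (25, 13, 61, 191)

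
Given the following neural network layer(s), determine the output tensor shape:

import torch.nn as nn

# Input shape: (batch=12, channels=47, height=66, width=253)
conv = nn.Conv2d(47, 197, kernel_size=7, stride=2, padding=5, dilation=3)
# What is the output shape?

Input shape: (12, 47, 66, 253)
Output shape: (12, 197, 29, 123)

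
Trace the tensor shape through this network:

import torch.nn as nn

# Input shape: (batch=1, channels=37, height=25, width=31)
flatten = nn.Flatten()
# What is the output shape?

Input shape: (1, 37, 25, 31)
Output shape: (1, 28675)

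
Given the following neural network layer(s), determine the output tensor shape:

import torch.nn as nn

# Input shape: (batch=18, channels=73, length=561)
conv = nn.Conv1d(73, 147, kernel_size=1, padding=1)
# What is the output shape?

Input shape: (18, 73, 561)
Output shape: (18, 147, 563)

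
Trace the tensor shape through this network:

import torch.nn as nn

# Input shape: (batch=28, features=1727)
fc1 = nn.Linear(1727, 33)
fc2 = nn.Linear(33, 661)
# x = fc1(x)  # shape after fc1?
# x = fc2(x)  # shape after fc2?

Input shape: (28, 1727)
  -> after fc1: (28, 33)
Output shape: (28, 661)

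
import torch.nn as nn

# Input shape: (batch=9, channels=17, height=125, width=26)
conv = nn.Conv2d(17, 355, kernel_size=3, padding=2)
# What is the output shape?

Input shape: (9, 17, 125, 26)
Output shape: (9, 355, 127, 28)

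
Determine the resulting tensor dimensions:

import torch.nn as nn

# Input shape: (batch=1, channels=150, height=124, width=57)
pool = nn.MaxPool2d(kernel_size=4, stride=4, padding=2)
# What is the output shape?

Input shape: (1, 150, 124, 57)
Output shape: (1, 150, 32, 15)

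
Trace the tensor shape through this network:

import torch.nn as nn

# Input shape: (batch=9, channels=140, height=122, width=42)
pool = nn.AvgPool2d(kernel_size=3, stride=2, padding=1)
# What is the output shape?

Input shape: (9, 140, 122, 42)
Output shape: (9, 140, 61, 21)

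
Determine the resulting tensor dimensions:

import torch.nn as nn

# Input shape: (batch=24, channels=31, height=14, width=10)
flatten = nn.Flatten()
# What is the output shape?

Input shape: (24, 31, 14, 10)
Output shape: (24, 4340)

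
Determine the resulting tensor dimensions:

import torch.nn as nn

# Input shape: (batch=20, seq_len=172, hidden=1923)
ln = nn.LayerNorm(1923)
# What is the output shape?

Input shape: (20, 172, 1923)
Output shape: (20, 172, 1923)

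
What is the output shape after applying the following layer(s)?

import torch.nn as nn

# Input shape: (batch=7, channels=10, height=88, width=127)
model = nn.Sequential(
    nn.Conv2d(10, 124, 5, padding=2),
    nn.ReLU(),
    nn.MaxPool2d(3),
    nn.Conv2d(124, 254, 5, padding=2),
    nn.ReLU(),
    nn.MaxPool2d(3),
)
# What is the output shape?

Input shape: (7, 10, 88, 127)
  -> after first Conv2d: (7, 124, 88, 127)
  -> after first MaxPool2d: (7, 124, 29, 42)
  -> after second Conv2d: (7, 254, 29, 42)
Output shape: (7, 254, 9, 14)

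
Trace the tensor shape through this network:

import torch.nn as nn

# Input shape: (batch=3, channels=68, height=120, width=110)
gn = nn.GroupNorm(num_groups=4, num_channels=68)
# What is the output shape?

Input shape: (3, 68, 120, 110)
Output shape: (3, 68, 120, 110)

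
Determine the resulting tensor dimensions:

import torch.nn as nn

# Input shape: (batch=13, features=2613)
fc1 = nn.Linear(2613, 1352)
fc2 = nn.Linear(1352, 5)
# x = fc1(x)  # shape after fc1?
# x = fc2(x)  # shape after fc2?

Input shape: (13, 2613)
  -> after fc1: (13, 1352)
Output shape: (13, 5)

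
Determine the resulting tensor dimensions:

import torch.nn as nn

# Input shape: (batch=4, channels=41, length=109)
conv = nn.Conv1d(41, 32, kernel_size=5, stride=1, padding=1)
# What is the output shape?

Input shape: (4, 41, 109)
Output shape: (4, 32, 107)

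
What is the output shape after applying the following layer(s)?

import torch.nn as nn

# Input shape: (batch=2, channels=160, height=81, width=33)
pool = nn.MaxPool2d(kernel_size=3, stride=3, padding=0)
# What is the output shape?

Input shape: (2, 160, 81, 33)
Output shape: (2, 160, 27, 11)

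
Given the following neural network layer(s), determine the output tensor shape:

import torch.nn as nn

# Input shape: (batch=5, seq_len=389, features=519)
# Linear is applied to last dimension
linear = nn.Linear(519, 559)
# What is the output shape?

Input shape: (5, 389, 519)
Output shape: (5, 389, 559)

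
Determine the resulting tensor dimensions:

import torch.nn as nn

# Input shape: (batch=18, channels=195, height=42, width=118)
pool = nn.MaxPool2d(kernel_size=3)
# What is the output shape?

Input shape: (18, 195, 42, 118)
Output shape: (18, 195, 14, 39)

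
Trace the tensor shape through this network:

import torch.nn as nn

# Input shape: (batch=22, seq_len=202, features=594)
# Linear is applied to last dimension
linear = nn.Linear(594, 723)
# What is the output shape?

Input shape: (22, 202, 594)
Output shape: (22, 202, 723)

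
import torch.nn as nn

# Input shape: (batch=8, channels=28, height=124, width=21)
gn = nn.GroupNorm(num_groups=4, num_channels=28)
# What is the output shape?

Input shape: (8, 28, 124, 21)
Output shape: (8, 28, 124, 21)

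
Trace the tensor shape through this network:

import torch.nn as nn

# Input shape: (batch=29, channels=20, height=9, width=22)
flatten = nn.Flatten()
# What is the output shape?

Input shape: (29, 20, 9, 22)
Output shape: (29, 3960)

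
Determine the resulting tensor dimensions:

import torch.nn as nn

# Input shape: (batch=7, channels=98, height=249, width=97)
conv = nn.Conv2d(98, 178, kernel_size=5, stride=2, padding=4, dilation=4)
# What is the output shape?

Input shape: (7, 98, 249, 97)
Output shape: (7, 178, 121, 45)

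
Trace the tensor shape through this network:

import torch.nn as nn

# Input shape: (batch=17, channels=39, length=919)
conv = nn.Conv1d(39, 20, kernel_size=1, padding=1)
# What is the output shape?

Input shape: (17, 39, 919)
Output shape: (17, 20, 921)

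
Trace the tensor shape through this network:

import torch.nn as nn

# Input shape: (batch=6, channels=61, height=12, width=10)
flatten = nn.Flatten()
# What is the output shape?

Input shape: (6, 61, 12, 10)
Output shape: (6, 7320)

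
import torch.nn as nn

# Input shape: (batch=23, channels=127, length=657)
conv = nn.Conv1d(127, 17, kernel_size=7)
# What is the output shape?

Input shape: (23, 127, 657)
Output shape: (23, 17, 651)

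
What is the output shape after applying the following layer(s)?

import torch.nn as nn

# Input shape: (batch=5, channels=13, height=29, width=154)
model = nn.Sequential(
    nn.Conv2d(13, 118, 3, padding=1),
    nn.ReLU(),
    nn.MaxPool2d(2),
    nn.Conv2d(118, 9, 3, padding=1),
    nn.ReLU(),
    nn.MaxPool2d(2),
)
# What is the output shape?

Input shape: (5, 13, 29, 154)
  -> after first Conv2d: (5, 118, 29, 154)
  -> after first MaxPool2d: (5, 118, 14, 77)
  -> after second Conv2d: (5, 9, 14, 77)
Output shape: (5, 9, 7, 38)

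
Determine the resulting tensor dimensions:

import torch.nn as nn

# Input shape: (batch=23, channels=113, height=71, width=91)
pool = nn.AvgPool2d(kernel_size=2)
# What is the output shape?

Input shape: (23, 113, 71, 91)
Output shape: (23, 113, 35, 45)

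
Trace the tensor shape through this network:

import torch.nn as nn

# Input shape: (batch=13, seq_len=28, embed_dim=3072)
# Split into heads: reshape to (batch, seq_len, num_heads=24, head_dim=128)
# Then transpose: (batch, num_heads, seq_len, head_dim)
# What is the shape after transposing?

Input shape: (13, 28, 3072)
  -> after reshape: (13, 28, 24, 128)
Output shape: (13, 24, 28, 128)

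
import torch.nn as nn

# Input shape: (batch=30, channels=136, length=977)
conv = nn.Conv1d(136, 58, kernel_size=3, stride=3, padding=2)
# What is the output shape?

Input shape: (30, 136, 977)
Output shape: (30, 58, 327)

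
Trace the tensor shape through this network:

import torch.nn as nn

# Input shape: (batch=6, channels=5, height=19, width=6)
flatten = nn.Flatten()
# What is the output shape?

Input shape: (6, 5, 19, 6)
Output shape: (6, 570)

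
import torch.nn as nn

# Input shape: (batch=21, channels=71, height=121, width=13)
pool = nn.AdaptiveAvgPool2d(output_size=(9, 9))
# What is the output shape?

Input shape: (21, 71, 121, 13)
Output shape: (21, 71, 9, 9)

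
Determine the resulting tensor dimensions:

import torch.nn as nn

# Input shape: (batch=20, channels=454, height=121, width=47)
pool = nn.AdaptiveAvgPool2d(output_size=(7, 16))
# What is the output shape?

Input shape: (20, 454, 121, 47)
Output shape: (20, 454, 7, 16)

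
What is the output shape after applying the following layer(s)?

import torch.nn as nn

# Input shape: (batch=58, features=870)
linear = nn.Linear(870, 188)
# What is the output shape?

Input shape: (58, 870)
Output shape: (58, 188)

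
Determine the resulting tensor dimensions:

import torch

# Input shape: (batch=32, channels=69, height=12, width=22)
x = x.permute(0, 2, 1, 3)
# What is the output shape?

Input shape: (32, 69, 12, 22)
Output shape: (32, 12, 69, 22)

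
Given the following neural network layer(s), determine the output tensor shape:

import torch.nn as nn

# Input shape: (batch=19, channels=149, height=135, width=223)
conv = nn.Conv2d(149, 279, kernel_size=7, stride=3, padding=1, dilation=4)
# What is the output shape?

Input shape: (19, 149, 135, 223)
Output shape: (19, 279, 38, 67)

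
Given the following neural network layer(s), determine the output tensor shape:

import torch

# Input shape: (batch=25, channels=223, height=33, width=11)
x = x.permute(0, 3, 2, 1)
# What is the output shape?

Input shape: (25, 223, 33, 11)
Output shape: (25, 11, 33, 223)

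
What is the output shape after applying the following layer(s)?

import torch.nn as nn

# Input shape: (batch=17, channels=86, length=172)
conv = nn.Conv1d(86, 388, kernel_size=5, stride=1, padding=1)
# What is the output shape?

Input shape: (17, 86, 172)
Output shape: (17, 388, 170)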